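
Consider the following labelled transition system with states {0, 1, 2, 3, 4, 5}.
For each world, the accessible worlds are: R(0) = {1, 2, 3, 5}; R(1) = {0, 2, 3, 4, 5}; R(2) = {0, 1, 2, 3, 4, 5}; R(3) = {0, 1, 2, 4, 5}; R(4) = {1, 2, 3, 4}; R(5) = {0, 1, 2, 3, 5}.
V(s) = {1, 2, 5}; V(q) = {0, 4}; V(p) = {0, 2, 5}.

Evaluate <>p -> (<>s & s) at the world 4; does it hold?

No

At 4: <>p is true, <>s & s is false, so <>p -> (<>s & s) is false.
  At 4: <>p requires p at some successor in {1, 2, 3, 4}.
    p holds at 2, so <>p is true at 4.
  At 4: <>s is true, s is false, so <>s & s is false.
    At 4: <>s requires s at some successor in {1, 2, 3, 4}.
      s holds at 1, so <>s is true at 4.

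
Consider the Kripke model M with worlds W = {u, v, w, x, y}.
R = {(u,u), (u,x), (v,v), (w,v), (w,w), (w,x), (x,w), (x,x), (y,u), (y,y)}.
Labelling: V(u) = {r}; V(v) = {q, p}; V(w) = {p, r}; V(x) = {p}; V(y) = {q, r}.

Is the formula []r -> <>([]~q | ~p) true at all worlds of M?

Yes

Let φ = []r -> <>([]~q | ~p). Evaluate φ at each world:
  u (successors {u, x}): φ is true.
  v (successors {v}): φ is true.
  w (successors {v, w, x}): φ is true.
  x (successors {w, x}): φ is true.
  y (successors {u, y}): φ is true.
For instance, at v:
  At v: []r is false, <>([]~q | ~p) is false, so []r -> <>([]~q | ~p) is true.
    At v: []r requires r at every successor {v}.
      r fails at v, so []r is false at v.
    At v: <>([]~q | ~p) requires []~q | ~p at some successor in {v}.
      At v: []~q | ~p is false.
    So <>([]~q | ~p) is false at v.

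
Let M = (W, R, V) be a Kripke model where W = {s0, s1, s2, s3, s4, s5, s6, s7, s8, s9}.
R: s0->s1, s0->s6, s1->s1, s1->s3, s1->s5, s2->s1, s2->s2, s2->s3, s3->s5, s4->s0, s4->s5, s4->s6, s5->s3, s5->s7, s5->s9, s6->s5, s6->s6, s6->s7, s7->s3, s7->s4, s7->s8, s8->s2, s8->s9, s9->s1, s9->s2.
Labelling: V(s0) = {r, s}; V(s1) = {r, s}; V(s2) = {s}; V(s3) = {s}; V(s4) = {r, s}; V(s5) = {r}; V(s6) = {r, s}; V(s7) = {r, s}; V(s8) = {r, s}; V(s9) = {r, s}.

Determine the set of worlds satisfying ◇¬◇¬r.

s0, s1, s2, s4, s5, s6, s7

Recall that ◇ψ holds at a world iff ψ holds at some accessible world.
Let φ = ◇¬◇¬r. Evaluate φ at each world:
  s0 (successors {s1, s6}): φ is true.
  s1 (successors {s1, s3, s5}): φ is true.
  s2 (successors {s1, s2, s3}): φ is true.
  s3 (successors {s5}): φ is false.
  s4 (successors {s0, s5, s6}): φ is true.
  s5 (successors {s3, s7, s9}): φ is true.
  s6 (successors {s5, s6, s7}): φ is true.
  s7 (successors {s3, s4, s8}): φ is true.
  s8 (successors {s2, s9}): φ is false.
  s9 (successors {s1, s2}): φ is false.
For instance, at s8:
  At s8: ◇¬◇¬r requires ¬◇¬r at some successor in {s2, s9}.
    At s2: ¬◇¬r is false.
    At s9: ¬◇¬r is false.
  So ◇¬◇¬r is false at s8.
Satisfying worlds: {s0, s1, s2, s4, s5, s6, s7}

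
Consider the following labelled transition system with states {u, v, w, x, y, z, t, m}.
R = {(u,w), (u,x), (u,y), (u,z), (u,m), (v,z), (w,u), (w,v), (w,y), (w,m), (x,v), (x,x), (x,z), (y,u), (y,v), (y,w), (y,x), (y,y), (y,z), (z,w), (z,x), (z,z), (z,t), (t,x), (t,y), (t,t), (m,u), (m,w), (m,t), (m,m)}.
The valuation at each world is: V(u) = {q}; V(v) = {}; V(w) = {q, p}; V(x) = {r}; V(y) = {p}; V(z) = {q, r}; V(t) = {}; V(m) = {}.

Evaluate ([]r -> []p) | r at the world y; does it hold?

Yes

Recall that []ψ holds at a world iff ψ holds at every accessible world, and <>ψ holds iff ψ holds at some accessible world.
At y: []r -> []p is true, r is false, so ([]r -> []p) | r is true.
  At y: []r is false, []p is false, so []r -> []p is true.
    At y: []r requires r at every successor {u, v, w, x, y, z}.
      r fails at u, so []r is false at y.
    At y: []p requires p at every successor {u, v, w, x, y, z}.
      p fails at u, so []p is false at y.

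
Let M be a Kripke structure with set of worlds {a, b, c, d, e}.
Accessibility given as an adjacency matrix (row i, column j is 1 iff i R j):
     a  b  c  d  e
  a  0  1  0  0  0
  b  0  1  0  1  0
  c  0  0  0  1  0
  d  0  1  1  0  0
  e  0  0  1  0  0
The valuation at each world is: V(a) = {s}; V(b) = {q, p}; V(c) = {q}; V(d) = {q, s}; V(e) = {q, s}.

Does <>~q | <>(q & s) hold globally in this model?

Let φ = <>~q | <>(q & s). Evaluate φ at each world:
  a (successors {b}): φ is false.
  b (successors {b, d}): φ is true.
  c (successors {d}): φ is true.
  d (successors {b, c}): φ is false.
  e (successors {c}): φ is false.
Detail at a (counterexample):
  At a: <>~q is false, <>(q & s) is false, so <>~q | <>(q & s) is false.
    At a: <>~q requires ~q at some successor in {b}.
      At b: ~q is false.
    So <>~q is false at a.
    At a: <>(q & s) requires q & s at some successor in {b}.
      At b: q & s is false.
    So <>(q & s) is false at a.

No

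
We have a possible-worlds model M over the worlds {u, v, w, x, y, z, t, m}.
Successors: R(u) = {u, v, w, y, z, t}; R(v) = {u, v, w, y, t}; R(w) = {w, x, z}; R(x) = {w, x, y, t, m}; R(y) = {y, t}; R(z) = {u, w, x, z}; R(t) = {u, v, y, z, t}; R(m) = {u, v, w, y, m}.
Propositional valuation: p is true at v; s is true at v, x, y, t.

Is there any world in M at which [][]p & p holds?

Let φ = [][]p & p. Evaluate φ at each world:
  u (successors {u, v, w, y, z, t}): φ is false.
  v (successors {u, v, w, y, t}): φ is false.
  w (successors {w, x, z}): φ is false.
  x (successors {w, x, y, t, m}): φ is false.
  y (successors {y, t}): φ is false.
  z (successors {u, w, x, z}): φ is false.
  t (successors {u, v, y, z, t}): φ is false.
  m (successors {u, v, w, y, m}): φ is false.
For instance, at m:
  At m: [][]p is false, p is false, so [][]p & p is false.
    At m: [][]p requires []p at every successor {u, v, w, y, m}.
      []p fails at u, so [][]p is false at m.

No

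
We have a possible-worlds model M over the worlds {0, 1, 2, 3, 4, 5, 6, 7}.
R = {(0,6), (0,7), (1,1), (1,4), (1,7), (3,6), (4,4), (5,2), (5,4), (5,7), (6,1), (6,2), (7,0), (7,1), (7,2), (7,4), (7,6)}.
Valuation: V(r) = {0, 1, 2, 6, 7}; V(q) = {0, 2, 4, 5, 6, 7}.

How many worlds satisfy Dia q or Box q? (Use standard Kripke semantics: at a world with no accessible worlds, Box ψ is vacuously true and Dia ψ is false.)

Recall that Box ψ holds at a world iff ψ holds at every accessible world, and Dia ψ holds iff ψ holds at some accessible world.
Let φ = Dia q or Box q. Evaluate φ at each world:
  0 (successors {6, 7}): φ is true.
  1 (successors {1, 4, 7}): φ is true.
  2 (successors ∅): φ is true.
  3 (successors {6}): φ is true.
  4 (successors {4}): φ is true.
  5 (successors {2, 4, 7}): φ is true.
  6 (successors {1, 2}): φ is true.
  7 (successors {0, 1, 2, 4, 6}): φ is true.
For instance, at 7:
  At 7: Dia q is true, Box q is false, so Dia q or Box q is true.
    At 7: Dia q requires q at some successor in {0, 1, 2, 4, 6}.
      q holds at 0, so Dia q is true at 7.
    At 7: Box q requires q at every successor {0, 1, 2, 4, 6}.
      q fails at 1, so Box q is false at 7.
Satisfying worlds: {0, 1, 2, 3, 4, 5, 6, 7}

8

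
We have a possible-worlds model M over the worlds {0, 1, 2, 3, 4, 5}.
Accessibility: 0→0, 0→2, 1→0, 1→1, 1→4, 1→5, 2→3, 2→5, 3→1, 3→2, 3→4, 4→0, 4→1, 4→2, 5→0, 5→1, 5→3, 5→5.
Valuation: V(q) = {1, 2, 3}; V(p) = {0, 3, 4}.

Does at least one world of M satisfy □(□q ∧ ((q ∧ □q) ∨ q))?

Recall that □ψ holds at a world iff ψ holds at every accessible world, and ◇ψ holds iff ψ holds at some accessible world.
Let φ = □(□q ∧ ((q ∧ □q) ∨ q)). Evaluate φ at each world:
  0 (successors {0, 2}): φ is false.
  1 (successors {0, 1, 4, 5}): φ is false.
  2 (successors {3, 5}): φ is false.
  3 (successors {1, 2, 4}): φ is false.
  4 (successors {0, 1, 2}): φ is false.
  5 (successors {0, 1, 3, 5}): φ is false.
For instance, at 5:
  At 5: □(□q ∧ ((q ∧ □q) ∨ q)) requires □q ∧ ((q ∧ □q) ∨ q) at every successor {0, 1, 3, 5}.
    □q ∧ ((q ∧ □q) ∨ q) fails at 0, so □(□q ∧ ((q ∧ □q) ∨ q)) is false at 5.
      At 0: □q is false, (q ∧ □q) ∨ q is false, so □q ∧ ((q ∧ □q) ∨ q) is false.

No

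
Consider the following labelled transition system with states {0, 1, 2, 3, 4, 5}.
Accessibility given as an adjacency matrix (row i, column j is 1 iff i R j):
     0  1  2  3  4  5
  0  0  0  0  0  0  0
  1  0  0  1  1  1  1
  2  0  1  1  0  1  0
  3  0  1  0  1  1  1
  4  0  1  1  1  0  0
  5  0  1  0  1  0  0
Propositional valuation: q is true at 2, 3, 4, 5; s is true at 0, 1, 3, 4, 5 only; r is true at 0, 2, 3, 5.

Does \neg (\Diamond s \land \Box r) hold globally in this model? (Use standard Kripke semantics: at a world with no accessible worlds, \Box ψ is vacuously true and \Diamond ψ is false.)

Let φ = \neg (\Diamond s \land \Box r). Evaluate φ at each world:
  0 (successors ∅): φ is true.
  1 (successors {2, 3, 4, 5}): φ is true.
  2 (successors {1, 2, 4}): φ is true.
  3 (successors {1, 3, 4, 5}): φ is true.
  4 (successors {1, 2, 3}): φ is true.
  5 (successors {1, 3}): φ is true.
For instance, at 2:
  At 2: \Diamond s \land \Box r is false, so \neg (\Diamond s \land \Box r) is true.
    At 2: \Diamond s is true, \Box r is false, so \Diamond s \land \Box r is false.
      At 2: \Diamond s requires s at some successor in {1, 2, 4}.
        s holds at 1, so \Diamond s is true at 2.
      At 2: \Box r requires r at every successor {1, 2, 4}.
        r fails at 1, so \Box r is false at 2.

Yes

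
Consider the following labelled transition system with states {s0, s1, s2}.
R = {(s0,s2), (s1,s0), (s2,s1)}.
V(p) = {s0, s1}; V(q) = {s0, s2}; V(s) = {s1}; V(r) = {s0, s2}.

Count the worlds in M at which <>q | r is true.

3

Recall that <>ψ holds at a world iff ψ holds at some accessible world.
Let φ = <>q | r. Evaluate φ at each world:
  s0 (successors {s2}): φ is true.
  s1 (successors {s0}): φ is true.
  s2 (successors {s1}): φ is true.
For instance, at s0:
  At s0: <>q is true, r is true, so <>q | r is true.
    At s0: <>q requires q at some successor in {s2}.
      q holds at s2, so <>q is true at s0.
Satisfying worlds: {s0, s1, s2}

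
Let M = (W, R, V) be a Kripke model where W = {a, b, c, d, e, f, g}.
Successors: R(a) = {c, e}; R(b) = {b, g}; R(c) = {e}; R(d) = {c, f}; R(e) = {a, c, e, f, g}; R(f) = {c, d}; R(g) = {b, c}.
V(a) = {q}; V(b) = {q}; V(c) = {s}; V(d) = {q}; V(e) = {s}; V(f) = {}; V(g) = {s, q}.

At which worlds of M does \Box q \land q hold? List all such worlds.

b

Recall that \Box ψ holds at a world iff ψ holds at every accessible world, and \Diamond ψ holds iff ψ holds at some accessible world.
Let φ = \Box q \land q. Evaluate φ at each world:
  a (successors {c, e}): φ is false.
  b (successors {b, g}): φ is true.
  c (successors {e}): φ is false.
  d (successors {c, f}): φ is false.
  e (successors {a, c, e, f, g}): φ is false.
  f (successors {c, d}): φ is false.
  g (successors {b, c}): φ is false.
For instance, at a:
  At a: \Box q is false, q is true, so \Box q \land q is false.
    At a: \Box q requires q at every successor {c, e}.
      q fails at c, so \Box q is false at a.
Satisfying worlds: {b}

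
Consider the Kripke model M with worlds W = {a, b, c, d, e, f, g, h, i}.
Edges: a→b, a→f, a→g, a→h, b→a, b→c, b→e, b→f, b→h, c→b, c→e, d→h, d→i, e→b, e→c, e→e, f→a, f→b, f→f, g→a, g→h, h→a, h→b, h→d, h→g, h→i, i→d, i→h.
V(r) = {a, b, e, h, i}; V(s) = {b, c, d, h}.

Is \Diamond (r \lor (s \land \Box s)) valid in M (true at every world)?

Yes

Recall that \Box ψ holds at a world iff ψ holds at every accessible world, and \Diamond ψ holds iff ψ holds at some accessible world.
Let φ = \Diamond (r \lor (s \land \Box s)). Evaluate φ at each world:
  a (successors {b, f, g, h}): φ is true.
  b (successors {a, c, e, f, h}): φ is true.
  c (successors {b, e}): φ is true.
  d (successors {h, i}): φ is true.
  e (successors {b, c, e}): φ is true.
  f (successors {a, b, f}): φ is true.
  g (successors {a, h}): φ is true.
  h (successors {a, b, d, g, i}): φ is true.
  i (successors {d, h}): φ is true.
For instance, at f:
  At f: \Diamond (r \lor (s \land \Box s)) requires r \lor (s \land \Box s) at some successor in {a, b, f}.
    r \lor (s \land \Box s) holds at a, so \Diamond (r \lor (s \land \Box s)) is true at f.
      At a: r is true, s \land \Box s is false, so r \lor (s \land \Box s) is true.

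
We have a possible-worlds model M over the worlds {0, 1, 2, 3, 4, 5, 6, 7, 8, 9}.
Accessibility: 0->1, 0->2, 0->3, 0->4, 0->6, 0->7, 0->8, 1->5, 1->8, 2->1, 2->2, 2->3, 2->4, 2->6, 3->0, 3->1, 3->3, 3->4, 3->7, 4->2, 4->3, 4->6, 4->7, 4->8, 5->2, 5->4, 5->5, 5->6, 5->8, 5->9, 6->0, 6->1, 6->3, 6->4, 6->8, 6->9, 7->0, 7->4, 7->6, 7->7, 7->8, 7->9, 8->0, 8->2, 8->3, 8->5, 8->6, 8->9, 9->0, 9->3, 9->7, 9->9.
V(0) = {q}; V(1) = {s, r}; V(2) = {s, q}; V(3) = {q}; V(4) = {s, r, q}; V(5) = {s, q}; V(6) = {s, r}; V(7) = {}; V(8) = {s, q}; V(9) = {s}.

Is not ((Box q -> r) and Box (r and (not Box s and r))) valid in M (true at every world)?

Let φ = not ((Box q -> r) and Box (r and (not Box s and r))). Evaluate φ at each world:
  0 (successors {1, 2, 3, 4, 6, 7, 8}): φ is true.
  1 (successors {5, 8}): φ is true.
  2 (successors {1, 2, 3, 4, 6}): φ is true.
  3 (successors {0, 1, 3, 4, 7}): φ is true.
  4 (successors {2, 3, 6, 7, 8}): φ is true.
  5 (successors {2, 4, 5, 6, 8, 9}): φ is true.
  6 (successors {0, 1, 3, 4, 8, 9}): φ is true.
  7 (successors {0, 4, 6, 7, 8, 9}): φ is true.
  8 (successors {0, 2, 3, 5, 6, 9}): φ is true.
  9 (successors {0, 3, 7, 9}): φ is true.
For instance, at 2:
  At 2: (Box q -> r) and Box (r and (not Box s and r)) is false, so not ((Box q -> r) and Box (r and (not Box s and r))) is true.
    At 2: Box q -> r is true, Box (r and (not Box s and r)) is false, so (Box q -> r) and Box (r and (not Box s and r)) is false.
      At 2: Box q is false, r is false, so Box q -> r is true.
      At 2: Box (r and (not Box s and r)) requires r and (not Box s and r) at every successor {1, 2, 3, 4, 6}.
        r and (not Box s and r) fails at 1, so Box (r and (not Box s and r)) is false at 2.

Yes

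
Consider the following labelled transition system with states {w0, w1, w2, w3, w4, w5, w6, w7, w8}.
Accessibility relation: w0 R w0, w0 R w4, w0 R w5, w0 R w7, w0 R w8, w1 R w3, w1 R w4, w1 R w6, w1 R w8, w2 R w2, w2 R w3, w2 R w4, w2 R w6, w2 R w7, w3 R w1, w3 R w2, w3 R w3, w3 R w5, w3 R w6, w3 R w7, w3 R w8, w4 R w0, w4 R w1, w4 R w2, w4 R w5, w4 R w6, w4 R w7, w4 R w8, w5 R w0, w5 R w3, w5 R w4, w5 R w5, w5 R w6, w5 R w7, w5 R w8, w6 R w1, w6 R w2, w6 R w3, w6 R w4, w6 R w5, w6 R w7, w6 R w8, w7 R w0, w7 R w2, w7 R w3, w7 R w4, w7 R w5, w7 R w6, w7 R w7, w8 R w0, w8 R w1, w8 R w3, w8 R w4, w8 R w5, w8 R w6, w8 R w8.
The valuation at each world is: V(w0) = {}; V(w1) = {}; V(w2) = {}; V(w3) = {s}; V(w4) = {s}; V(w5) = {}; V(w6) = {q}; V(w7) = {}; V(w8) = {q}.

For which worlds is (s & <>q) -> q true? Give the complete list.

w0, w1, w2, w5, w6, w7, w8

Let φ = (s & <>q) -> q. Evaluate φ at each world:
  w0 (successors {w0, w4, w5, w7, w8}): φ is true.
  w1 (successors {w3, w4, w6, w8}): φ is true.
  w2 (successors {w2, w3, w4, w6, w7}): φ is true.
  w3 (successors {w1, w2, w3, w5, w6, w7, w8}): φ is false.
  w4 (successors {w0, w1, w2, w5, w6, w7, w8}): φ is false.
  w5 (successors {w0, w3, w4, w5, w6, w7, w8}): φ is true.
  w6 (successors {w1, w2, w3, w4, w5, w7, w8}): φ is true.
  w7 (successors {w0, w2, w3, w4, w5, w6, w7}): φ is true.
  w8 (successors {w0, w1, w3, w4, w5, w6, w8}): φ is true.
For instance, at w3:
  At w3: s & <>q is true, q is false, so (s & <>q) -> q is false.
    At w3: s is true, <>q is true, so s & <>q is true.
      At w3: <>q requires q at some successor in {w1, w2, w3, w5, w6, w7, w8}.
        q holds at w6, so <>q is true at w3.
Satisfying worlds: {w0, w1, w2, w5, w6, w7, w8}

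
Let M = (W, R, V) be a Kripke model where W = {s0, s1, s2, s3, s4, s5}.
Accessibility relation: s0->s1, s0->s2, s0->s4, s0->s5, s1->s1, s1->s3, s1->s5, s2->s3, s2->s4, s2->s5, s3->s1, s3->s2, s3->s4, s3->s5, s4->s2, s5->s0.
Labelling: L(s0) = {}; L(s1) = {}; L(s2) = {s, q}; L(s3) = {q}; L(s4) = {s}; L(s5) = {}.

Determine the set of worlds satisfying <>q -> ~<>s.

Recall that <>ψ holds at a world iff ψ holds at some accessible world.
Let φ = <>q -> ~<>s. Evaluate φ at each world:
  s0 (successors {s1, s2, s4, s5}): φ is false.
  s1 (successors {s1, s3, s5}): φ is true.
  s2 (successors {s3, s4, s5}): φ is false.
  s3 (successors {s1, s2, s4, s5}): φ is false.
  s4 (successors {s2}): φ is false.
  s5 (successors {s0}): φ is true.
For instance, at s0:
  At s0: <>q is true, ~<>s is false, so <>q -> ~<>s is false.
    At s0: <>q requires q at some successor in {s1, s2, s4, s5}.
      q holds at s2, so <>q is true at s0.
    At s0: <>s is true, so ~<>s is false.
      At s0: <>s requires s at some successor in {s1, s2, s4, s5}.
        s holds at s2, so <>s is true at s0.
Satisfying worlds: {s1, s5}

s1, s5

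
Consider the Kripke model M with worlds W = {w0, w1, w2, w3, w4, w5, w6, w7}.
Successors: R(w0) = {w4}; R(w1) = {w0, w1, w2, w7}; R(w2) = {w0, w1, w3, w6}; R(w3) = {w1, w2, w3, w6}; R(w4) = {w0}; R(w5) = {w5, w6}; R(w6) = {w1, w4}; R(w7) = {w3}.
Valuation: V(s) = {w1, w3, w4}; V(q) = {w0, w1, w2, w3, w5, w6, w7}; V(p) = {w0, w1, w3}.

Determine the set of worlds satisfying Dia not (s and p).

w0, w1, w2, w3, w4, w5, w6

Let φ = Dia not (s and p). Evaluate φ at each world:
  w0 (successors {w4}): φ is true.
  w1 (successors {w0, w1, w2, w7}): φ is true.
  w2 (successors {w0, w1, w3, w6}): φ is true.
  w3 (successors {w1, w2, w3, w6}): φ is true.
  w4 (successors {w0}): φ is true.
  w5 (successors {w5, w6}): φ is true.
  w6 (successors {w1, w4}): φ is true.
  w7 (successors {w3}): φ is false.
For instance, at w4:
  At w4: Dia not (s and p) requires not (s and p) at some successor in {w0}.
    not (s and p) holds at w0, so Dia not (s and p) is true at w4.
Satisfying worlds: {w0, w1, w2, w3, w4, w5, w6}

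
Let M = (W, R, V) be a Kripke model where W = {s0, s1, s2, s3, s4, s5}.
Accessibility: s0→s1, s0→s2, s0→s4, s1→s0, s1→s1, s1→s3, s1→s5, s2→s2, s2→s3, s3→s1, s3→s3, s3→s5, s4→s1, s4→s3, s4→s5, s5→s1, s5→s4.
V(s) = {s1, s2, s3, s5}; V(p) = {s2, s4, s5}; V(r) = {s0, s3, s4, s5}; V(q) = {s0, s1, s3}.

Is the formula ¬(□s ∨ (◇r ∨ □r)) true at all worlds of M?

No

Recall that □ψ holds at a world iff ψ holds at every accessible world, and ◇ψ holds iff ψ holds at some accessible world.
Let φ = ¬(□s ∨ (◇r ∨ □r)). Evaluate φ at each world:
  s0 (successors {s1, s2, s4}): φ is false.
  s1 (successors {s0, s1, s3, s5}): φ is false.
  s2 (successors {s2, s3}): φ is false.
  s3 (successors {s1, s3, s5}): φ is false.
  s4 (successors {s1, s3, s5}): φ is false.
  s5 (successors {s1, s4}): φ is false.
Detail at s0 (counterexample):
  At s0: □s ∨ (◇r ∨ □r) is true, so ¬(□s ∨ (◇r ∨ □r)) is false.
    At s0: □s is false, ◇r ∨ □r is true, so □s ∨ (◇r ∨ □r) is true.
      At s0: □s requires s at every successor {s1, s2, s4}.
        s fails at s4, so □s is false at s0.
      At s0: ◇r is true, □r is false, so ◇r ∨ □r is true.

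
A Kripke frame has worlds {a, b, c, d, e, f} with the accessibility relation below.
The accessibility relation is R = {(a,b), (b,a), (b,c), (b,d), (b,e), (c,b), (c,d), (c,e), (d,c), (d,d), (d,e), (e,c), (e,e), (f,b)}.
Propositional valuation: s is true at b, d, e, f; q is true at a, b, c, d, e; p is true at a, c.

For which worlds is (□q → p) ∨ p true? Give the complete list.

Let φ = (□q → p) ∨ p. Evaluate φ at each world:
  a (successors {b}): φ is true.
  b (successors {a, c, d, e}): φ is false.
  c (successors {b, d, e}): φ is true.
  d (successors {c, d, e}): φ is false.
  e (successors {c, e}): φ is false.
  f (successors {b}): φ is false.
For instance, at c:
  At c: □q → p is true, p is true, so (□q → p) ∨ p is true.
    At c: □q is true, p is true, so □q → p is true.
      At c: □q requires q at every successor {b, d, e}.
        At b: q is true.
        At d: q is true.
        At e: q is true.
      So □q is true at c.
Satisfying worlds: {a, c}

a, c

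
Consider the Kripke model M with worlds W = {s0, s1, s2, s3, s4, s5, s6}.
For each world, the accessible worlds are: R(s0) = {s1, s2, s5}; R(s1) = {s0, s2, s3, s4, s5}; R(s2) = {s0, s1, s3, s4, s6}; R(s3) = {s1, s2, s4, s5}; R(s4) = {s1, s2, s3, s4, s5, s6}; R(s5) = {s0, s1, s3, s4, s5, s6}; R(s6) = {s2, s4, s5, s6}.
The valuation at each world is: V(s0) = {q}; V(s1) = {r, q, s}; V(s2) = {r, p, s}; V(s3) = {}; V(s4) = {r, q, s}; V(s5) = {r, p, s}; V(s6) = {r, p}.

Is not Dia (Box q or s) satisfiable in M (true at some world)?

No

Let φ = not Dia (Box q or s). Evaluate φ at each world:
  s0 (successors {s1, s2, s5}): φ is false.
  s1 (successors {s0, s2, s3, s4, s5}): φ is false.
  s2 (successors {s0, s1, s3, s4, s6}): φ is false.
  s3 (successors {s1, s2, s4, s5}): φ is false.
  s4 (successors {s1, s2, s3, s4, s5, s6}): φ is false.
  s5 (successors {s0, s1, s3, s4, s5, s6}): φ is false.
  s6 (successors {s2, s4, s5, s6}): φ is false.
For instance, at s3:
  At s3: Dia (Box q or s) is true, so not Dia (Box q or s) is false.
    At s3: Dia (Box q or s) requires Box q or s at some successor in {s1, s2, s4, s5}.
      Box q or s holds at s1, so Dia (Box q or s) is true at s3.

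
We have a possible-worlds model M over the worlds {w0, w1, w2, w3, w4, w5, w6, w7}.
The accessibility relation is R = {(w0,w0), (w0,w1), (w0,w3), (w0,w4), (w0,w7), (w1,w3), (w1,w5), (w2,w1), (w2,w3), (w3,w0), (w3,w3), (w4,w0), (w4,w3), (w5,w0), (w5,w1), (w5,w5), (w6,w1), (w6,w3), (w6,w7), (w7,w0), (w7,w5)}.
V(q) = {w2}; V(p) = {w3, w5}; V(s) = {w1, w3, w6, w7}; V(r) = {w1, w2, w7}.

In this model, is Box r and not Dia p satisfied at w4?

At w4: Box r is false, not Dia p is false, so Box r and not Dia p is false.
  At w4: Box r requires r at every successor {w0, w3}.
    r fails at w0, so Box r is false at w4.
  At w4: Dia p is true, so not Dia p is false.
    At w4: Dia p requires p at some successor in {w0, w3}.
      p holds at w3, so Dia p is true at w4.

No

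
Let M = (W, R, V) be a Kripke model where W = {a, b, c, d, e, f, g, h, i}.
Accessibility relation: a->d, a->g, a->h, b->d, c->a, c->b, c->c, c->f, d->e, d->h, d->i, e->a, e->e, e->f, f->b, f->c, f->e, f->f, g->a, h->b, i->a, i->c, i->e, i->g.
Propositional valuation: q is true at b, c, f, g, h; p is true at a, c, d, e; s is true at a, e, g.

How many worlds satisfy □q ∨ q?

5

Let φ = □q ∨ q. Evaluate φ at each world:
  a (successors {d, g, h}): φ is false.
  b (successors {d}): φ is true.
  c (successors {a, b, c, f}): φ is true.
  d (successors {e, h, i}): φ is false.
  e (successors {a, e, f}): φ is false.
  f (successors {b, c, e, f}): φ is true.
  g (successors {a}): φ is true.
  h (successors {b}): φ is true.
  i (successors {a, c, e, g}): φ is false.
For instance, at h:
  At h: □q is true, q is true, so □q ∨ q is true.
    At h: □q requires q at every successor {b}.
      At b: q is true.
    So □q is true at h.
Satisfying worlds: {b, c, f, g, h}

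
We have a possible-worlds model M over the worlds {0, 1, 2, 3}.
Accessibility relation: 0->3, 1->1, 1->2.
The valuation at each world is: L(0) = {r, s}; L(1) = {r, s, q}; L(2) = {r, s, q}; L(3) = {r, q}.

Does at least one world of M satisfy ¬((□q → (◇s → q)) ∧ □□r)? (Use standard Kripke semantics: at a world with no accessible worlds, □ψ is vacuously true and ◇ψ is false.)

No

Let φ = ¬((□q → (◇s → q)) ∧ □□r). Evaluate φ at each world:
  0 (successors {3}): φ is false.
  1 (successors {1, 2}): φ is false.
  2 (successors ∅): φ is false.
  3 (successors ∅): φ is false.
For instance, at 1:
  At 1: (□q → (◇s → q)) ∧ □□r is true, so ¬((□q → (◇s → q)) ∧ □□r) is false.
    At 1: □q → (◇s → q) is true, □□r is true, so (□q → (◇s → q)) ∧ □□r is true.
      At 1: □q is true, ◇s → q is true, so □q → (◇s → q) is true.
      At 1: □□r requires □r at every successor {1, 2}.
        At 1: □r is true.
        At 2: □r is true.
      So □□r is true at 1.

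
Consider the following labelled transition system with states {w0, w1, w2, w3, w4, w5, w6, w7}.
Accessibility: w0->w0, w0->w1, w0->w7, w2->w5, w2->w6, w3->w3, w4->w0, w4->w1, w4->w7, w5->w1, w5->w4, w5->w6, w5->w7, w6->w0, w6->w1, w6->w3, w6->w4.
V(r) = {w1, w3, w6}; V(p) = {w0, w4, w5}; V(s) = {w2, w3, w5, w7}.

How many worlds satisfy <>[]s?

5

Let φ = <>[]s. Evaluate φ at each world:
  w0 (successors {w0, w1, w7}): φ is true.
  w1 (successors ∅): φ is false.
  w2 (successors {w5, w6}): φ is false.
  w3 (successors {w3}): φ is true.
  w4 (successors {w0, w1, w7}): φ is true.
  w5 (successors {w1, w4, w6, w7}): φ is true.
  w6 (successors {w0, w1, w3, w4}): φ is true.
  w7 (successors ∅): φ is false.
For instance, at w2:
  At w2: <>[]s requires []s at some successor in {w5, w6}.
    At w5: []s is false.
    At w6: []s is false.
  So <>[]s is false at w2.
Satisfying worlds: {w0, w3, w4, w5, w6}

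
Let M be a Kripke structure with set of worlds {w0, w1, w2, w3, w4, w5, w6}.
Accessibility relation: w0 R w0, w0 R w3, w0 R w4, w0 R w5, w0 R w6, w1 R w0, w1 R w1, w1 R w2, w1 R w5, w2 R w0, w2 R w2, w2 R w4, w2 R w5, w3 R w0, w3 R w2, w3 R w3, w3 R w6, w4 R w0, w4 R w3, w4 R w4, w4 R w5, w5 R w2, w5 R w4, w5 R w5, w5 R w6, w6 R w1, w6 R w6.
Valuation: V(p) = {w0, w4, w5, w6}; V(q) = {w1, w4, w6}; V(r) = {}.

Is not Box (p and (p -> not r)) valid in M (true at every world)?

Let φ = not Box (p and (p -> not r)). Evaluate φ at each world:
  w0 (successors {w0, w3, w4, w5, w6}): φ is true.
  w1 (successors {w0, w1, w2, w5}): φ is true.
  w2 (successors {w0, w2, w4, w5}): φ is true.
  w3 (successors {w0, w2, w3, w6}): φ is true.
  w4 (successors {w0, w3, w4, w5}): φ is true.
  w5 (successors {w2, w4, w5, w6}): φ is true.
  w6 (successors {w1, w6}): φ is true.
For instance, at w0:
  At w0: Box (p and (p -> not r)) is false, so not Box (p and (p -> not r)) is true.
    At w0: Box (p and (p -> not r)) requires p and (p -> not r) at every successor {w0, w3, w4, w5, w6}.
      p and (p -> not r) fails at w3, so Box (p and (p -> not r)) is false at w0.

Yes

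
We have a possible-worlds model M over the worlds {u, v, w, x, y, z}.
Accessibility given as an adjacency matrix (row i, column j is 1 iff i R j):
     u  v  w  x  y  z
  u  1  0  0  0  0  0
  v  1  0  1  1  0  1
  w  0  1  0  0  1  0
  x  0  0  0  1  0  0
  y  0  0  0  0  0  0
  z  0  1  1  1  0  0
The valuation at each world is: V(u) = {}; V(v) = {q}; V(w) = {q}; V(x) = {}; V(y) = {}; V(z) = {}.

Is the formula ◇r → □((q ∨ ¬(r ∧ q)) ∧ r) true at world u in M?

At u: ◇r is false, □((q ∨ ¬(r ∧ q)) ∧ r) is false, so ◇r → □((q ∨ ¬(r ∧ q)) ∧ r) is true.
  At u: ◇r requires r at some successor in {u}.
    At u: r is false.
  So ◇r is false at u.
  At u: □((q ∨ ¬(r ∧ q)) ∧ r) requires (q ∨ ¬(r ∧ q)) ∧ r at every successor {u}.
    (q ∨ ¬(r ∧ q)) ∧ r fails at u, so □((q ∨ ¬(r ∧ q)) ∧ r) is false at u.

Yes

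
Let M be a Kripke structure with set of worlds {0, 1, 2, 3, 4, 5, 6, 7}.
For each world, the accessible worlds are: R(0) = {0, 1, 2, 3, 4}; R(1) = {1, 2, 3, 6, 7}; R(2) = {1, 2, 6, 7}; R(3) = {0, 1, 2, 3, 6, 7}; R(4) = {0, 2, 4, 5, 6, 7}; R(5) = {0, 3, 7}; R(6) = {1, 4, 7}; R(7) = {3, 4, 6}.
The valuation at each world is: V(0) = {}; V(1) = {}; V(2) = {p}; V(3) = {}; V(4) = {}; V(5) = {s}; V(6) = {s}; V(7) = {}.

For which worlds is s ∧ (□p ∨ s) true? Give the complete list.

Recall that □ψ holds at a world iff ψ holds at every accessible world, and ◇ψ holds iff ψ holds at some accessible world.
Let φ = s ∧ (□p ∨ s). Evaluate φ at each world:
  0 (successors {0, 1, 2, 3, 4}): φ is false.
  1 (successors {1, 2, 3, 6, 7}): φ is false.
  2 (successors {1, 2, 6, 7}): φ is false.
  3 (successors {0, 1, 2, 3, 6, 7}): φ is false.
  4 (successors {0, 2, 4, 5, 6, 7}): φ is false.
  5 (successors {0, 3, 7}): φ is true.
  6 (successors {1, 4, 7}): φ is true.
  7 (successors {3, 4, 6}): φ is false.
For instance, at 7:
  At 7: s is false, □p ∨ s is false, so s ∧ (□p ∨ s) is false.
    At 7: □p is false, s is false, so □p ∨ s is false.
      At 7: □p requires p at every successor {3, 4, 6}.
        p fails at 3, so □p is false at 7.
Satisfying worlds: {5, 6}

5, 6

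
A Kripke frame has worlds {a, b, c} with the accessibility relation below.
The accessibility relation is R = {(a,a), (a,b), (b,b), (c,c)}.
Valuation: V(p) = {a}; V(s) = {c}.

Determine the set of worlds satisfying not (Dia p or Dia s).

Let φ = not (Dia p or Dia s). Evaluate φ at each world:
  a (successors {a, b}): φ is false.
  b (successors {b}): φ is true.
  c (successors {c}): φ is false.
For instance, at a:
  At a: Dia p or Dia s is true, so not (Dia p or Dia s) is false.
    At a: Dia p is true, Dia s is false, so Dia p or Dia s is true.
      At a: Dia p requires p at some successor in {a, b}.
        p holds at a, so Dia p is true at a.
      At a: Dia s requires s at some successor in {a, b}.
        At a: s is false.
        At b: s is false.
      So Dia s is false at a.
Satisfying worlds: {b}

b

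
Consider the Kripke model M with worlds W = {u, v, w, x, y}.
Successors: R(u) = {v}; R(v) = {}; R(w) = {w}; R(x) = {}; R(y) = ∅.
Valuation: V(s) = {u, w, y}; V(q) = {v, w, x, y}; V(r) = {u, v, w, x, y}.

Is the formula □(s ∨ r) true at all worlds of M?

Let φ = □(s ∨ r). Evaluate φ at each world:
  u (successors {v}): φ is true.
  v (successors ∅): φ is true.
  w (successors {w}): φ is true.
  x (successors ∅): φ is true.
  y (successors ∅): φ is true.
For instance, at w:
  At w: □(s ∨ r) requires s ∨ r at every successor {w}.
    At w: s ∨ r is true.
  So □(s ∨ r) is true at w.

Yes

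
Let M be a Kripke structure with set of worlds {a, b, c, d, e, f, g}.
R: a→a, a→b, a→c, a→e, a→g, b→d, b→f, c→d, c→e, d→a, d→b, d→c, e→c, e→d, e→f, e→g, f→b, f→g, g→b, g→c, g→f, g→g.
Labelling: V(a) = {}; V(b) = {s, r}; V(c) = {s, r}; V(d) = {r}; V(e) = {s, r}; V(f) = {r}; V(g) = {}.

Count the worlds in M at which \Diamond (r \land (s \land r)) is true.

6

Let φ = \Diamond (r \land (s \land r)). Evaluate φ at each world:
  a (successors {a, b, c, e, g}): φ is true.
  b (successors {d, f}): φ is false.
  c (successors {d, e}): φ is true.
  d (successors {a, b, c}): φ is true.
  e (successors {c, d, f, g}): φ is true.
  f (successors {b, g}): φ is true.
  g (successors {b, c, f, g}): φ is true.
For instance, at a:
  At a: \Diamond (r \land (s \land r)) requires r \land (s \land r) at some successor in {a, b, c, e, g}.
    r \land (s \land r) holds at b, so \Diamond (r \land (s \land r)) is true at a.
Satisfying worlds: {a, c, d, e, f, g}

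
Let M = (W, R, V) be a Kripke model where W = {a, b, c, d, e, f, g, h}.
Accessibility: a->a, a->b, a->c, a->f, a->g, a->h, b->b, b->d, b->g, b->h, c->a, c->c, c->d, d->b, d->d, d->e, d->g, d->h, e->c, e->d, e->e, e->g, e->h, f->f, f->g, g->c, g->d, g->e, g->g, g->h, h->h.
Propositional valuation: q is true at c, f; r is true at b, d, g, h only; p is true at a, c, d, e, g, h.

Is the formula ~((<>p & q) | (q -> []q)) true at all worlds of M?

Let φ = ~((<>p & q) | (q -> []q)). Evaluate φ at each world:
  a (successors {a, b, c, f, g, h}): φ is false.
  b (successors {b, d, g, h}): φ is false.
  c (successors {a, c, d}): φ is false.
  d (successors {b, d, e, g, h}): φ is false.
  e (successors {c, d, e, g, h}): φ is false.
  f (successors {f, g}): φ is false.
  g (successors {c, d, e, g, h}): φ is false.
  h (successors {h}): φ is false.
Detail at a (counterexample):
  At a: (<>p & q) | (q -> []q) is true, so ~((<>p & q) | (q -> []q)) is false.
    At a: <>p & q is false, q -> []q is true, so (<>p & q) | (q -> []q) is true.
      At a: <>p is true, q is false, so <>p & q is false.
      At a: q is false, []q is false, so q -> []q is true.

No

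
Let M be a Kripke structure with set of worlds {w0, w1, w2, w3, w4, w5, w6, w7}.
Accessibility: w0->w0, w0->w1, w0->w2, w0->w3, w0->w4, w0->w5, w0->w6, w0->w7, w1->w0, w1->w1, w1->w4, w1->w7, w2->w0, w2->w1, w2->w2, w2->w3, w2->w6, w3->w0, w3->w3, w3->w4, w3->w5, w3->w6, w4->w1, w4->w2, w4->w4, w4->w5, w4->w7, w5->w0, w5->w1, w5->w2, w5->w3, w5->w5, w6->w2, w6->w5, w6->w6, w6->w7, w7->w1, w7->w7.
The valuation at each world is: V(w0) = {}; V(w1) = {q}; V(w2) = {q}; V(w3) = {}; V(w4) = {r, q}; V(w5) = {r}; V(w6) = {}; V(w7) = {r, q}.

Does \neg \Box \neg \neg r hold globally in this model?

Yes

Let φ = \neg \Box \neg \neg r. Evaluate φ at each world:
  w0 (successors {w0, w1, w2, w3, w4, w5, w6, w7}): φ is true.
  w1 (successors {w0, w1, w4, w7}): φ is true.
  w2 (successors {w0, w1, w2, w3, w6}): φ is true.
  w3 (successors {w0, w3, w4, w5, w6}): φ is true.
  w4 (successors {w1, w2, w4, w5, w7}): φ is true.
  w5 (successors {w0, w1, w2, w3, w5}): φ is true.
  w6 (successors {w2, w5, w6, w7}): φ is true.
  w7 (successors {w1, w7}): φ is true.
For instance, at w7:
  At w7: \Box \neg \neg r is false, so \neg \Box \neg \neg r is true.
    At w7: \Box \neg \neg r requires \neg \neg r at every successor {w1, w7}.
      \neg \neg r fails at w1, so \Box \neg \neg r is false at w7.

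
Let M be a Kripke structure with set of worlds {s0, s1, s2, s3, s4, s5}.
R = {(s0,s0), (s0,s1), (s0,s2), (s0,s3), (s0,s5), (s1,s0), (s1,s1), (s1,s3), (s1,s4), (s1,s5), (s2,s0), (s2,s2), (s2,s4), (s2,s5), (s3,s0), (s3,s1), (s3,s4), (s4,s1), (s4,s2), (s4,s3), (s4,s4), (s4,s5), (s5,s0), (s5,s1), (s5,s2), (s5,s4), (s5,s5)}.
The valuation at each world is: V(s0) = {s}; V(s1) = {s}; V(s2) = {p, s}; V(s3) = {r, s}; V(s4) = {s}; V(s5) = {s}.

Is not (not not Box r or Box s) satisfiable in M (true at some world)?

No

Let φ = not (not not Box r or Box s). Evaluate φ at each world:
  s0 (successors {s0, s1, s2, s3, s5}): φ is false.
  s1 (successors {s0, s1, s3, s4, s5}): φ is false.
  s2 (successors {s0, s2, s4, s5}): φ is false.
  s3 (successors {s0, s1, s4}): φ is false.
  s4 (successors {s1, s2, s3, s4, s5}): φ is false.
  s5 (successors {s0, s1, s2, s4, s5}): φ is false.
For instance, at s4:
  At s4: not not Box r or Box s is true, so not (not not Box r or Box s) is false.
    At s4: not not Box r is false, Box s is true, so not not Box r or Box s is true.
      At s4: not Box r is true, so not not Box r is false.
      At s4: Box s requires s at every successor {s1, s2, s3, s4, s5}.
        At s1: s is true.
        At s2: s is true.
        At s3: s is true.
        At s4: s is true.
        At s5: s is true.
      So Box s is true at s4.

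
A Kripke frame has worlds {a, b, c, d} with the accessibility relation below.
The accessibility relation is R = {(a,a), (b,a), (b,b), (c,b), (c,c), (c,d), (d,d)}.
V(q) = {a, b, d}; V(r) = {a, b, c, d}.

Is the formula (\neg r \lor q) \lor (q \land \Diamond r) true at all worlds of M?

No

Let φ = (\neg r \lor q) \lor (q \land \Diamond r). Evaluate φ at each world:
  a (successors {a}): φ is true.
  b (successors {a, b}): φ is true.
  c (successors {b, c, d}): φ is false.
  d (successors {d}): φ is true.
Detail at c (counterexample):
  At c: \neg r \lor q is false, q \land \Diamond r is false, so (\neg r \lor q) \lor (q \land \Diamond r) is false.
    At c: q is false, \Diamond r is true, so q \land \Diamond r is false.
      At c: \Diamond r requires r at some successor in {b, c, d}.
        r holds at b, so \Diamond r is true at c.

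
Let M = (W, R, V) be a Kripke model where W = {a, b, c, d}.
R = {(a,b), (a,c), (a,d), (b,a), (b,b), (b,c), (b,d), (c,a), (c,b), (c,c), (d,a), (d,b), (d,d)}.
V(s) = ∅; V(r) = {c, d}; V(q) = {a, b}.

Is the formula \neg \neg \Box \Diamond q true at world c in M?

Yes

At c: \neg \Box \Diamond q is false, so \neg \neg \Box \Diamond q is true.
  At c: \Box \Diamond q is true, so \neg \Box \Diamond q is false.
    At c: \Box \Diamond q requires \Diamond q at every successor {a, b, c}.
      At a: \Diamond q is true.
      At b: \Diamond q is true.
      At c: \Diamond q is true.
    So \Box \Diamond q is true at c.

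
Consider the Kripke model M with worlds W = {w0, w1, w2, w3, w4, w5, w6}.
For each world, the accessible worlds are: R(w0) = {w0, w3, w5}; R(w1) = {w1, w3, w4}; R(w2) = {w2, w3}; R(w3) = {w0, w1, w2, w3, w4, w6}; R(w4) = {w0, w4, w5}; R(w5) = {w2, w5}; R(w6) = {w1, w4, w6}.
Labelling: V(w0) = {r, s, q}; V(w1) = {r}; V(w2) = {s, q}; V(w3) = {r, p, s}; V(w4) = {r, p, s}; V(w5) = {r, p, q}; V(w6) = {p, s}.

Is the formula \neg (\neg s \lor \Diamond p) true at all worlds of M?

No

Recall that \Diamond ψ holds at a world iff ψ holds at some accessible world.
Let φ = \neg (\neg s \lor \Diamond p). Evaluate φ at each world:
  w0 (successors {w0, w3, w5}): φ is false.
  w1 (successors {w1, w3, w4}): φ is false.
  w2 (successors {w2, w3}): φ is false.
  w3 (successors {w0, w1, w2, w3, w4, w6}): φ is false.
  w4 (successors {w0, w4, w5}): φ is false.
  w5 (successors {w2, w5}): φ is false.
  w6 (successors {w1, w4, w6}): φ is false.
Detail at w0 (counterexample):
  At w0: \neg s \lor \Diamond p is true, so \neg (\neg s \lor \Diamond p) is false.
    At w0: \neg s is false, \Diamond p is true, so \neg s \lor \Diamond p is true.
      At w0: \Diamond p requires p at some successor in {w0, w3, w5}.
        p holds at w3, so \Diamond p is true at w0.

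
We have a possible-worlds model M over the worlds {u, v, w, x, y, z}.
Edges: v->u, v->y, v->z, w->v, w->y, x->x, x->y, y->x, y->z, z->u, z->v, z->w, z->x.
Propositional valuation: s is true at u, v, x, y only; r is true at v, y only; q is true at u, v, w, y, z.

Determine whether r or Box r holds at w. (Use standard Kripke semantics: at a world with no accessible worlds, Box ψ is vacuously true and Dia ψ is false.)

Yes

Recall that Box ψ holds at a world iff ψ holds at every accessible world, and Dia ψ holds iff ψ holds at some accessible world.
At w: r is false, Box r is true, so r or Box r is true.
  At w: Box r requires r at every successor {v, y}.
    At v: r is true.
    At y: r is true.
  So Box r is true at w.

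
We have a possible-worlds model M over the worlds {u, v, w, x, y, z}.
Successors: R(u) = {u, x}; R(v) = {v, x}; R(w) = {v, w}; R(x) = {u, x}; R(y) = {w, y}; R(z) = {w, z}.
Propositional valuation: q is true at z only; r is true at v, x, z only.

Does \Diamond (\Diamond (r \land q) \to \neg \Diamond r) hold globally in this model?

Yes

Recall that \Diamond ψ holds at a world iff ψ holds at some accessible world.
Let φ = \Diamond (\Diamond (r \land q) \to \neg \Diamond r). Evaluate φ at each world:
  u (successors {u, x}): φ is true.
  v (successors {v, x}): φ is true.
  w (successors {v, w}): φ is true.
  x (successors {u, x}): φ is true.
  y (successors {w, y}): φ is true.
  z (successors {w, z}): φ is true.
For instance, at v:
  At v: \Diamond (\Diamond (r \land q) \to \neg \Diamond r) requires \Diamond (r \land q) \to \neg \Diamond r at some successor in {v, x}.
    \Diamond (r \land q) \to \neg \Diamond r holds at v, so \Diamond (\Diamond (r \land q) \to \neg \Diamond r) is true at v.
      At v: \Diamond (r \land q) is false, \neg \Diamond r is false, so \Diamond (r \land q) \to \neg \Diamond r is true.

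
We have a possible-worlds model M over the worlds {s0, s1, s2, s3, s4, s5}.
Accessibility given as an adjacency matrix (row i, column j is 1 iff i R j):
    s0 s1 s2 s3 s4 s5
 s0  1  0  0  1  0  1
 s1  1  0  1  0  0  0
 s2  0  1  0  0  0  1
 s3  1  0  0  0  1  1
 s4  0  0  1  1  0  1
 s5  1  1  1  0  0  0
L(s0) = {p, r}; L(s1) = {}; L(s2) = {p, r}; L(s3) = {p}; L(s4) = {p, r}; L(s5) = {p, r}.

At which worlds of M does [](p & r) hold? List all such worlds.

s1, s3

Recall that []ψ holds at a world iff ψ holds at every accessible world, and <>ψ holds iff ψ holds at some accessible world.
Let φ = [](p & r). Evaluate φ at each world:
  s0 (successors {s0, s3, s5}): φ is false.
  s1 (successors {s0, s2}): φ is true.
  s2 (successors {s1, s5}): φ is false.
  s3 (successors {s0, s4, s5}): φ is true.
  s4 (successors {s2, s3, s5}): φ is false.
  s5 (successors {s0, s1, s2}): φ is false.
For instance, at s1:
  At s1: [](p & r) requires p & r at every successor {s0, s2}.
    At s0: p & r is true.
    At s2: p & r is true.
  So [](p & r) is true at s1.
Satisfying worlds: {s1, s3}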